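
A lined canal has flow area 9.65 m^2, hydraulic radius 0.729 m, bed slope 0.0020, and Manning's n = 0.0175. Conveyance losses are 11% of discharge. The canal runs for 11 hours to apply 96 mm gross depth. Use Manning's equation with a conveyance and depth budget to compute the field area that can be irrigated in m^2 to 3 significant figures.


Approach: apply Manning's equation with a conveyance and depth budget, Q = (1/n)*A*R^(2/3)*S^(1/2); Q_field = Q*(1-loss); Area = Q_field*t/(d/1000).
Step 1 — canal discharge (Manning's equation):
  Q = (1/0.0175) * 9.65 * 0.729^(2/3) * 0.0020^(1/2) = 19.975 m^3/s
Step 2 — delivered flow: Q_field = 19.975*(1 - 11/100) = 17.778 m^3/s
Step 3 — volume delivered: V = 17.778 * 11*3600 = 704000 m^3
Step 4 — area served: A = V / (depth/1000) = 704000 / 0.096 = 7330000 m^2
Therefore the field area that can be irrigated = 7330000 m^2.


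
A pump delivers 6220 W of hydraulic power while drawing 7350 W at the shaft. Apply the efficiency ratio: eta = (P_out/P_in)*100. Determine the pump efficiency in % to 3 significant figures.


eta = (6220 / 7350) * 100 = 84.6 %
Therefore the pump efficiency = 84.6 %.


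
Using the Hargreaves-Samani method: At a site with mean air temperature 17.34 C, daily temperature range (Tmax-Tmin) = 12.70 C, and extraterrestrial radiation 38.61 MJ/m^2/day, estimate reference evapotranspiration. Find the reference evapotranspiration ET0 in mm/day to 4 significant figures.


Approach: apply the Hargreaves-Samani method, ET0 = 0.0023*(Tmean+17.8)*sqrt(Tmax-Tmin)*0.408*Ra.
ET0 = 0.0023*(17.34+17.8)*sqrt(12.70)*0.408*38.61 = 4.537 mm/day
Therefore the reference evapotranspiration ET0 = 4.537 mm/day.


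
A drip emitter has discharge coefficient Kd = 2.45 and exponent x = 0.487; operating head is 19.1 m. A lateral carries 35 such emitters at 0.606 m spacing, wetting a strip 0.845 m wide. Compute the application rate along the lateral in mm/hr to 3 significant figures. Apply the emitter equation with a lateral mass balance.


Approach: apply the emitter equation with a lateral mass balance, q = Kd*h^x; Q = n*q; rate = Q/(n*spacing*width).
Step 1 — single emitter flow (q = Kd*h^x):
  q = 2.45 * 19.1^0.487 = 10.305 L/hr
Step 2 — total lateral flow: Q = 35 * 10.305 = 360.66 L/hr
Step 3 — wetted area: A = 35 * 0.606 * 0.845 = 17.922 m^2
Step 4 — application rate: Q/A = 360.66/17.922 = 20.1 mm/hr
Therefore the application rate along the lateral = 20.1 mm/hr.


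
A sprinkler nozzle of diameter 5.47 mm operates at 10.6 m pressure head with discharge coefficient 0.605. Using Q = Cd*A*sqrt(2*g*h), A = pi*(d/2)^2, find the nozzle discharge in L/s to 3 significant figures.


A = pi*(5.47e-3/2)^2 = 2.3500e-05 m^2
Q = 0.605 * 2.3500e-05 * sqrt(2*9.81*10.6) * 1000 = 0.205 L/s
Therefore the nozzle discharge = 0.205 L/s.


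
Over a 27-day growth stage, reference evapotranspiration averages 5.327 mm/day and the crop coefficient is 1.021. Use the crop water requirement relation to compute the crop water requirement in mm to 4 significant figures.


Approach: apply the crop water requirement relation, CWR = ET0 * Kc * days.
CWR = 5.327 * 1.021 * 27 = 146.8 mm
Therefore the crop water requirement = 146.8 mm.


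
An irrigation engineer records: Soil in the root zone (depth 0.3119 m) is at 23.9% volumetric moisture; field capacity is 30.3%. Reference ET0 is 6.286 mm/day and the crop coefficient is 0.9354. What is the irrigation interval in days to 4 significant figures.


Approach: apply soil-water budget scheduling, SMD = (FC-theta)/100*depth*1000; ETc = ET0*Kc; interval = SMD/ETc.
Step 1 — soil moisture deficit:
  SMD = (30.3 - 23.9)/100 * 0.3119 * 1000 = 19.9616 mm
Step 2 — daily crop ET (ETc = ET0*Kc):
  ETc = 6.286 * 0.9354 = 5.87992 mm/day
Step 3 — irrigation interval (SMD/ETc):
  interval = 19.9616 / 5.87992 = 3.395 days
Therefore the irrigation interval = 3.395 days.


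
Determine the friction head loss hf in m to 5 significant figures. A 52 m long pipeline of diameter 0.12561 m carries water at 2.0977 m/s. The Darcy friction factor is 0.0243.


Approach: apply the Darcy-Weisbach equation, hf = f*(L/D)*(v^2/(2g)).
hf = 0.0243 * (52/0.12561) * (2.0977^2 / (2*9.81))
hf = 2.2562 m
Therefore the friction head loss hf = 2.2562 m.


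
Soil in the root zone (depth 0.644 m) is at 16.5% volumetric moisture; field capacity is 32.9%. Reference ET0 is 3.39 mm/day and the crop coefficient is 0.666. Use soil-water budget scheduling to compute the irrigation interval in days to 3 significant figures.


Approach: apply soil-water budget scheduling, SMD = (FC-theta)/100*depth*1000; ETc = ET0*Kc; interval = SMD/ETc.
Step 1 — soil moisture deficit:
  SMD = (32.9 - 16.5)/100 * 0.644 * 1000 = 105.62 mm
Step 2 — daily crop ET (ETc = ET0*Kc):
  ETc = 3.39 * 0.666 = 2.2577 mm/day
Step 3 — irrigation interval (SMD/ETc):
  interval = 105.62 / 2.2577 = 46.8 days
Therefore the irrigation interval = 46.8 days.


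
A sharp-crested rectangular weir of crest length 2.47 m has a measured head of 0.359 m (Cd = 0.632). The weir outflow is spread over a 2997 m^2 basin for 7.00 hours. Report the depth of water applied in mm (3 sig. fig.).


Approach: apply the rectangular weir equation with a volume-to-depth conversion, Q = (2/3)*Cd*L*sqrt(2g)*H^1.5; d = Q*t/A * 1000.
Step 1 — weir discharge:
  Q = (2/3)*0.632*2.47*sqrt(2*9.81)*0.359^1.5 = 0.99155 m^3/s
Step 2 — volume: V = 0.99155 * 7.00*3600 = 24987 m^3
Step 3 — depth: d = V/A * 1000 = 24987/2997 * 1000 = 8340 mm
Therefore the depth of water applied = 8340 mm.


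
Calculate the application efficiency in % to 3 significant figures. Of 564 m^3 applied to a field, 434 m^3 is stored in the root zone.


Approach: apply the application efficiency ratio, Ea = (stored/applied)*100.
Ea = (434/564)*100 = 77.0 %
Therefore the application efficiency = 77.0 %.


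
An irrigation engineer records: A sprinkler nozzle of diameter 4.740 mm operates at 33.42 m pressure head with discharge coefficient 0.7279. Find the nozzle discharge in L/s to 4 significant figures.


Approach: apply the orifice equation, Q = Cd*A*sqrt(2*g*h), A = pi*(d/2)^2.
A = pi*(4.740e-3/2)^2 = 1.76460e-05 m^2
Q = 0.7279 * 1.76460e-05 * sqrt(2*9.81*33.42) * 1000 = 0.3289 L/s
Therefore the nozzle discharge = 0.3289 L/s.


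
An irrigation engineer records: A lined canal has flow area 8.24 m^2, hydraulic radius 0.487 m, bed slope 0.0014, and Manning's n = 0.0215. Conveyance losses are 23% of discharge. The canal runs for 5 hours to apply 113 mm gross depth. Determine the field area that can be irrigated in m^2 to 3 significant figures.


Approach: apply Manning's equation with a conveyance and depth budget, Q = (1/n)*A*R^(2/3)*S^(1/2); Q_field = Q*(1-loss); Area = Q_field*t/(d/1000).
Step 1 — canal discharge (Manning's equation):
  Q = (1/0.0215) * 8.24 * 0.487^(2/3) * 0.0014^(1/2) = 8.8764 m^3/s
Step 2 — delivered flow: Q_field = 8.8764*(1 - 23/100) = 6.8349 m^3/s
Step 3 — volume delivered: V = 6.8349 * 5*3600 = 123030 m^3
Step 4 — area served: A = V / (depth/1000) = 123030 / 0.113 = 1090000 m^2
Therefore the field area that can be irrigated = 1090000 m^2.


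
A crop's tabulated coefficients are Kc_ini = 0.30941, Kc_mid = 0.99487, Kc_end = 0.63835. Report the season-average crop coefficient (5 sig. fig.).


Approach: apply a simple seasonal average, Kc_avg = (Kc_ini + Kc_mid + Kc_end)/3.
Kc_avg = (0.30941 + 0.99487 + 0.63835)/3 = 0.64754
Therefore the season-average crop coefficient = 0.64754.


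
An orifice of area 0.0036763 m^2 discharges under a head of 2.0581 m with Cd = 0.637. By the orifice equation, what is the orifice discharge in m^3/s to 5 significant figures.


Approach: apply the orifice equation, Q = Cd*A*sqrt(2*g*h).
Q = 0.637 * 0.0036763 * sqrt(2*9.81*2.0581) = 0.014881 m^3/s
Therefore the orifice discharge = 0.014881 m^3/s.


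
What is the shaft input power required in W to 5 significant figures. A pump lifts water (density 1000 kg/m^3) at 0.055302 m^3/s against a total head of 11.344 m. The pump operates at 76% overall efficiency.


Approach: apply hydraulic power then efficiency conversion, P = rho*g*Q*H; P_in = P/eta.
Step 1 — hydraulic power (P = rho*g*Q*H):
  P = 1000 * 9.81 * 0.055302 * 11.344 = 6154.263 W
Step 2 — input power: P_in = P/eta = 6154.263 / 0.76 = 8097.7 W
Therefore the shaft input power required = 8097.7 W.


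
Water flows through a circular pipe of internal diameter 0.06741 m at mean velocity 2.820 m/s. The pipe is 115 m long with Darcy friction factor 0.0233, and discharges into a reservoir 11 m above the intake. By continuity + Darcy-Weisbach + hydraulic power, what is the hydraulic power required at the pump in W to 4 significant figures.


Approach: apply continuity + Darcy-Weisbach + hydraulic power, Q = A*v; hf = f*(L/D)*(v^2/(2g)); H = static + hf; P = rho*g*Q*H.
Step 1 — flow rate (continuity, Q = A*v):
  A = pi*(0.06741/2)^2 = 0.00356893 m^2
  Q = 0.00356893 * 2.820 = 0.0100644 m^3/s
Step 2 — friction head loss (Darcy-Weisbach):
  hf = 0.0233 * (115/0.06741) * (2.820^2 / (2*9.81))
  hf = 16.1112 m
Step 3 — total head: H = 11 + 16.1112 = 27.1112 m
Step 4 — hydraulic power (P = rho*g*Q*H):
  P = 1000 * 9.81 * 0.0100644 * 27.1112 = 2677 W
Therefore the hydraulic power required at the pump = 2677 W.


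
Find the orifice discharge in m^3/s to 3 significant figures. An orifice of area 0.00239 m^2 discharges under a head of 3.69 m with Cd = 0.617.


Approach: apply the orifice equation, Q = Cd*A*sqrt(2*g*h).
Q = 0.617 * 0.00239 * sqrt(2*9.81*3.69) = 0.0125 m^3/s
Therefore the orifice discharge = 0.0125 m^3/s.


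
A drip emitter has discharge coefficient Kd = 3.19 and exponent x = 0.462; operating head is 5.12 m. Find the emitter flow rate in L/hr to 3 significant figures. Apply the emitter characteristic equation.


Approach: apply the emitter characteristic equation, q = Kd * h^x.
q = 3.19 * 5.12^0.462 = 6.78 L/hr
Therefore the emitter flow rate = 6.78 L/hr.


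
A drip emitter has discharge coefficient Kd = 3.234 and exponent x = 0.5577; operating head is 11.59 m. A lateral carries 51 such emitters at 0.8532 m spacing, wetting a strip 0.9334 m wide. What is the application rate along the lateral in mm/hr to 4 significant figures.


Approach: apply the emitter equation with a lateral mass balance, q = Kd*h^x; Q = n*q; rate = Q/(n*spacing*width).
Step 1 — single emitter flow (q = Kd*h^x):
  q = 3.234 * 11.59^0.5577 = 12.6818 L/hr
Step 2 — total lateral flow: Q = 51 * 12.6818 = 646.769 L/hr
Step 3 — wetted area: A = 51 * 0.8532 * 0.9334 = 40.6152 m^2
Step 4 — application rate: Q/A = 646.769/40.6152 = 15.92 mm/hr
Therefore the application rate along the lateral = 15.92 mm/hr.


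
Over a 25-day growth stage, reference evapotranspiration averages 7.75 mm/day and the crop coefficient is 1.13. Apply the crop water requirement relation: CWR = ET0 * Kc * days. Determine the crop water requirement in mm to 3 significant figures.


CWR = 7.75 * 1.13 * 25 = 219 mm
Therefore the crop water requirement = 219 mm.


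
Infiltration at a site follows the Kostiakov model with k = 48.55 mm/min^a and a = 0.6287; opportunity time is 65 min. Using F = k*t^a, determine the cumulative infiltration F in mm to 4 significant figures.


F = 48.55 * 65^0.6287 = 669.8 mm
Therefore the cumulative infiltration F = 669.8 mm.


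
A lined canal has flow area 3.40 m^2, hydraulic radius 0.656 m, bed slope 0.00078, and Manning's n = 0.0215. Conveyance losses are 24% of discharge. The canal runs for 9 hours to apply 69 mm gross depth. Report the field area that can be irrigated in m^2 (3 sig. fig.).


Approach: apply Manning's equation with a conveyance and depth budget, Q = (1/n)*A*R^(2/3)*S^(1/2); Q_field = Q*(1-loss); Area = Q_field*t/(d/1000).
Step 1 — canal discharge (Manning's equation):
  Q = (1/0.0215) * 3.40 * 0.656^(2/3) * 0.00078^(1/2) = 3.3344 m^3/s
Step 2 — delivered flow: Q_field = 3.3344*(1 - 24/100) = 2.5342 m^3/s
Step 3 — volume delivered: V = 2.5342 * 9*3600 = 82107 m^3
Step 4 — area served: A = V / (depth/1000) = 82107 / 0.069 = 1190000 m^2
Therefore the field area that can be irrigated = 1190000 m^2.


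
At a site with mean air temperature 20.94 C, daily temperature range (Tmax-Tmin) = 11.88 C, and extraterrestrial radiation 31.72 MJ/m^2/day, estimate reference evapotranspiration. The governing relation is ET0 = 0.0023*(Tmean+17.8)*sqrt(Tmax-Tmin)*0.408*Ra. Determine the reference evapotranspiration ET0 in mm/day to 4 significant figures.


ET0 = 0.0023*(20.94+17.8)*sqrt(11.88)*0.408*31.72 = 3.975 mm/day
Therefore the reference evapotranspiration ET0 = 3.975 mm/day.


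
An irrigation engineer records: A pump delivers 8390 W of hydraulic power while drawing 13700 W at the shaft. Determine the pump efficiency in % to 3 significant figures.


Approach: apply the efficiency ratio, eta = (P_out/P_in)*100.
eta = (8390 / 13700) * 100 = 61.2 %
Therefore the pump efficiency = 61.2 %.


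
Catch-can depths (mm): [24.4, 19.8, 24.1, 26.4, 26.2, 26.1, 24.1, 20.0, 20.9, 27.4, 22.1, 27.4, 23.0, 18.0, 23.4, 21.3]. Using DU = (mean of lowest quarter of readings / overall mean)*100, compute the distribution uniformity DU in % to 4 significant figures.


sorted lowest 4 of 16: [18.0, 19.8, 20.0, 20.9] -> mean = 19.6750 mm
overall mean = 23.4125 mm
DU = (19.6750/23.4125)*100 = 84.04 %
Therefore the distribution uniformity DU = 84.04 %.


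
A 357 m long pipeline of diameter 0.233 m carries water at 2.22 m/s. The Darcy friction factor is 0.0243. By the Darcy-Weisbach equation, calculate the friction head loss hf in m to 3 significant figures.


Approach: apply the Darcy-Weisbach equation, hf = f*(L/D)*(v^2/(2g)).
hf = 0.0243 * (357/0.233) * (2.22^2 / (2*9.81))
hf = 9.35 m
Therefore the friction head loss hf = 9.35 m.


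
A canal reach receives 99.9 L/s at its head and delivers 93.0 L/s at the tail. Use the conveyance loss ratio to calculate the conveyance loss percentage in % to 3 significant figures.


Approach: apply the conveyance loss ratio, loss% = ((Q_head - Q_tail)/Q_head)*100.
loss = ((99.9 - 93.0)/99.9)*100 = 6.91 %
Therefore the conveyance loss percentage = 6.91 %.


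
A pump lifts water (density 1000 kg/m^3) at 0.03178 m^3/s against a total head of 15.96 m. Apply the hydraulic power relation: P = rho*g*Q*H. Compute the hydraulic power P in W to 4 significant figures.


P = 1000 * 9.81 * 0.03178 * 15.96 = 4976 W
Therefore the hydraulic power P = 4976 W.


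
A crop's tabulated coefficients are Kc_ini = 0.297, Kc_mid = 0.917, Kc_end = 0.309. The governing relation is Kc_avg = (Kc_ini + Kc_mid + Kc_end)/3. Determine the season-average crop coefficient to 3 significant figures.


Kc_avg = (0.297 + 0.917 + 0.309)/3 = 0.508
Therefore the season-average crop coefficient = 0.508.


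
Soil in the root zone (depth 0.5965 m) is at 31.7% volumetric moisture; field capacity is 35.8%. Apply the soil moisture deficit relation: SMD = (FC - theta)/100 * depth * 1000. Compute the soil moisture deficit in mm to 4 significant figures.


SMD = (35.8 - 31.7)/100 * 0.5965 * 1000 = 24.46 mm
Therefore the soil moisture deficit = 24.46 mm.


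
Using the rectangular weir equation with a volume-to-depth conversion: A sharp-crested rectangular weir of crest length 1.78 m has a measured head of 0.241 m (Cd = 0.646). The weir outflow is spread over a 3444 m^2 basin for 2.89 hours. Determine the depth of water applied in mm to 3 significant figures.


Approach: apply the rectangular weir equation with a volume-to-depth conversion, Q = (2/3)*Cd*L*sqrt(2g)*H^1.5; d = Q*t/A * 1000.
Step 1 — weir discharge:
  Q = (2/3)*0.646*1.78*sqrt(2*9.81)*0.241^1.5 = 0.40173 m^3/s
Step 2 — volume: V = 0.40173 * 2.89*3600 = 4179.6 m^3
Step 3 — depth: d = V/A * 1000 = 4179.6/3444 * 1000 = 1210 mm
Therefore the depth of water applied = 1210 mm.


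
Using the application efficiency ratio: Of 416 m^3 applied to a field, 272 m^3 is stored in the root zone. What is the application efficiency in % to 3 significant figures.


Approach: apply the application efficiency ratio, Ea = (stored/applied)*100.
Ea = (272/416)*100 = 65.4 %
Therefore the application efficiency = 65.4 %.


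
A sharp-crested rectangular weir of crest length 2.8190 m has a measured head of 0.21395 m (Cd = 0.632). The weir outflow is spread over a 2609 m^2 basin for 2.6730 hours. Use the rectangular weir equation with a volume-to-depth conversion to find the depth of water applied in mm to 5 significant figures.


Approach: apply the rectangular weir equation with a volume-to-depth conversion, Q = (2/3)*Cd*L*sqrt(2g)*H^1.5; d = Q*t/A * 1000.
Step 1 — weir discharge:
  Q = (2/3)*0.632*2.8190*sqrt(2*9.81)*0.21395^1.5 = 0.5206416 m^3/s
Step 2 — volume: V = 0.5206416 * 2.6730*3600 = 5010.030 m^3
Step 3 — depth: d = V/A * 1000 = 5010.030/2609 * 1000 = 1920.3 mm
Therefore the depth of water applied = 1920.3 mm.


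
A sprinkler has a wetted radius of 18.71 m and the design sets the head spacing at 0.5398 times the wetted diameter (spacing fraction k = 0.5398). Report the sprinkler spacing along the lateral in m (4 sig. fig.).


Approach: apply the sprinkler spacing rule (spacing as a fraction of wetted diameter), S = k*(2*R).
S = 0.5398 * (2 * 18.71) = 20.20 m
Therefore the sprinkler spacing along the lateral = 20.20 m.


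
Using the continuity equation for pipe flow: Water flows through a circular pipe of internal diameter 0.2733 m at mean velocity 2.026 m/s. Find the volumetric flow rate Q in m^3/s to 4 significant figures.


Approach: apply the continuity equation for pipe flow, Q = A * v with A = pi*(D/2)^2.
A = pi*(0.2733/2)^2 = 0.0586637 m^2
Q = 0.0586637 * 2.026 = 0.1189 m^3/s
Therefore the volumetric flow rate Q = 0.1189 m^3/s.


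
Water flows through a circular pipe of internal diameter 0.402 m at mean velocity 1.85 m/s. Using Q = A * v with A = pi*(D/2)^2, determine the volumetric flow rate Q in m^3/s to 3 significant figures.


A = pi*(0.402/2)^2 = 0.12692 m^2
Q = 0.12692 * 1.85 = 0.235 m^3/s
Therefore the volumetric flow rate Q = 0.235 m^3/s.


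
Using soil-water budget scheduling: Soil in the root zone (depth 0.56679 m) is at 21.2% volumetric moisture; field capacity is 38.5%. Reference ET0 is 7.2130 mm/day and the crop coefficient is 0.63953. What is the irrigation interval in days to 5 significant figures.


Approach: apply soil-water budget scheduling, SMD = (FC-theta)/100*depth*1000; ETc = ET0*Kc; interval = SMD/ETc.
Step 1 — soil moisture deficit:
  SMD = (38.5 - 21.2)/100 * 0.56679 * 1000 = 98.05467 mm
Step 2 — daily crop ET (ETc = ET0*Kc):
  ETc = 7.2130 * 0.63953 = 4.612930 mm/day
Step 3 — irrigation interval (SMD/ETc):
  interval = 98.05467 / 4.612930 = 21.256 days
Therefore the irrigation interval = 21.256 days.


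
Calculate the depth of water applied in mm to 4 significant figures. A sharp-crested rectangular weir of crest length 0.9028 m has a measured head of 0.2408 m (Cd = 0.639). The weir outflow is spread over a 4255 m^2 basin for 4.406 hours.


Approach: apply the rectangular weir equation with a volume-to-depth conversion, Q = (2/3)*Cd*L*sqrt(2g)*H^1.5; d = Q*t/A * 1000.
Step 1 — weir discharge:
  Q = (2/3)*0.639*0.9028*sqrt(2*9.81)*0.2408^1.5 = 0.201296 m^3/s
Step 2 — volume: V = 0.201296 * 4.406*3600 = 3192.88 m^3
Step 3 — depth: d = V/A * 1000 = 3192.88/4255 * 1000 = 750.4 mm
Therefore the depth of water applied = 750.4 mm.


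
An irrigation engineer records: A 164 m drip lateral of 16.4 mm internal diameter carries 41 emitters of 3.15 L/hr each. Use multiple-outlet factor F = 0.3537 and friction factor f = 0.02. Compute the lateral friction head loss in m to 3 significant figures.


Approach: apply Darcy-Weisbach with the multiple-outlet F-factor, Q = n*q/(3600*1000) m^3/s; v = Q/A; hf = F*f*(L/D)*(v^2/(2g)).
Q = 41*3.15/(3600*1000) = 3.5875e-05 m^3/s
A = pi*(16.4e-3/2)^2 = 2.1124e-04 m^2, so v = Q/A = 0.16983 m/s
hf = 0.3537*0.02*(164/0.0164)*(0.16983^2/(2*9.81)) = 0.104 m
Therefore the lateral friction head loss = 0.104 m.


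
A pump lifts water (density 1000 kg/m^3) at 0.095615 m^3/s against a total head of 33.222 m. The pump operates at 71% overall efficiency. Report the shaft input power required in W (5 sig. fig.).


Approach: apply hydraulic power then efficiency conversion, P = rho*g*Q*H; P_in = P/eta.
Step 1 — hydraulic power (P = rho*g*Q*H):
  P = 1000 * 9.81 * 0.095615 * 33.222 = 31161.68 W
Step 2 — input power: P_in = P/eta = 31161.68 / 0.71 = 43890 W
Therefore the shaft input power required = 43890 W.


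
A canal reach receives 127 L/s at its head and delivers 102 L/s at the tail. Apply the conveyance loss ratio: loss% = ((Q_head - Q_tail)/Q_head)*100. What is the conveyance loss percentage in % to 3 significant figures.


loss = ((127 - 102)/127)*100 = 19.7 %
Therefore the conveyance loss percentage = 19.7 %.


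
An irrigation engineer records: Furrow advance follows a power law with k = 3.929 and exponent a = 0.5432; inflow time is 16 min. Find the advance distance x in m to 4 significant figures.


Approach: apply the power-law advance function, x = k*t^a.
x = 3.929 * 16^0.5432 = 17.72 m
Therefore the advance distance x = 17.72 m.


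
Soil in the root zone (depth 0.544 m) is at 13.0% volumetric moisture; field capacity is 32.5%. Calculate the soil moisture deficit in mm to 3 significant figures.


Approach: apply the soil moisture deficit relation, SMD = (FC - theta)/100 * depth * 1000.
SMD = (32.5 - 13.0)/100 * 0.544 * 1000 = 106 mm
Therefore the soil moisture deficit = 106 mm.


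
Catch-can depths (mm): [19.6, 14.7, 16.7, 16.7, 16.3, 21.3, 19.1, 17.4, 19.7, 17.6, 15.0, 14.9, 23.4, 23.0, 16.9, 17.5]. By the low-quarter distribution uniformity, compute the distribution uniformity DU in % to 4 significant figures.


Approach: apply the low-quarter distribution uniformity, DU = (mean of lowest quarter of readings / overall mean)*100.
sorted lowest 4 of 16: [14.7, 14.9, 15.0, 16.3] -> mean = 15.2250 mm
overall mean = 18.1125 mm
DU = (15.2250/18.1125)*100 = 84.06 %
Therefore the distribution uniformity DU = 84.06 %.


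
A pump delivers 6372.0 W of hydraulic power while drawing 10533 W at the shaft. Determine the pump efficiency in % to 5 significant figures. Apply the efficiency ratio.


Approach: apply the efficiency ratio, eta = (P_out/P_in)*100.
eta = (6372.0 / 10533) * 100 = 60.496 %
Therefore the pump efficiency = 60.496 %.


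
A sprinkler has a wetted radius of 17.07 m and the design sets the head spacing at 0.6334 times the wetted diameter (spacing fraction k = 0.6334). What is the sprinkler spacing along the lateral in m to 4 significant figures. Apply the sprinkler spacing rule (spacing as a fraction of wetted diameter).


Approach: apply the sprinkler spacing rule (spacing as a fraction of wetted diameter), S = k*(2*R).
S = 0.6334 * (2 * 17.07) = 21.62 m
Therefore the sprinkler spacing along the lateral = 21.62 m.


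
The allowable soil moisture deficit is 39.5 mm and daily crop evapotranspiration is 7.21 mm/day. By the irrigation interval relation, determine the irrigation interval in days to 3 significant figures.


Approach: apply the irrigation interval relation, interval = SMD / ETc.
interval = 39.5 / 7.21 = 5.48 days
Therefore the irrigation interval = 5.48 days.


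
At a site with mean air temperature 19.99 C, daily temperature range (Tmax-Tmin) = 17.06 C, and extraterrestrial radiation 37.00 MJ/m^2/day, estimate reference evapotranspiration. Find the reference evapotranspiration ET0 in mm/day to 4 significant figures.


Approach: apply the Hargreaves-Samani method, ET0 = 0.0023*(Tmean+17.8)*sqrt(Tmax-Tmin)*0.408*Ra.
ET0 = 0.0023*(19.99+17.8)*sqrt(17.06)*0.408*37.00 = 5.419 mm/day
Therefore the reference evapotranspiration ET0 = 5.419 mm/day.


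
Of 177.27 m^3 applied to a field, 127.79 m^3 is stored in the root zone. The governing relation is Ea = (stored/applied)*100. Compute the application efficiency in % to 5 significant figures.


Ea = (127.79/177.27)*100 = 72.088 %
Therefore the application efficiency = 72.088 %.


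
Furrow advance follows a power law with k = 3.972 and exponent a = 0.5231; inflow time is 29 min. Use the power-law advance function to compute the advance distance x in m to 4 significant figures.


Approach: apply the power-law advance function, x = k*t^a.
x = 3.972 * 29^0.5231 = 23.12 m
Therefore the advance distance x = 23.12 m.


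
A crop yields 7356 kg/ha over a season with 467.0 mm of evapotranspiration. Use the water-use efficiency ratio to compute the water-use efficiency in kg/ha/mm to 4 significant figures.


Approach: apply the water-use efficiency ratio, WUE = yield/ET.
WUE = 7356 / 467.0 = 15.75 kg/ha/mm
Therefore the water-use efficiency = 15.75 kg/ha/mm.


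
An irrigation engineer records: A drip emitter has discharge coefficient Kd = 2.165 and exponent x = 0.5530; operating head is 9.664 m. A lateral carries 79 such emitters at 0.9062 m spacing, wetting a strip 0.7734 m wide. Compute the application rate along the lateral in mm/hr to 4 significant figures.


Approach: apply the emitter equation with a lateral mass balance, q = Kd*h^x; Q = n*q; rate = Q/(n*spacing*width).
Step 1 — single emitter flow (q = Kd*h^x):
  q = 2.165 * 9.664^0.5530 = 7.59014 L/hr
Step 2 — total lateral flow: Q = 79 * 7.59014 = 599.621 L/hr
Step 3 — wetted area: A = 79 * 0.9062 * 0.7734 = 55.3676 m^2
Step 4 — application rate: Q/A = 599.621/55.3676 = 10.83 mm/hr
Therefore the application rate along the lateral = 10.83 mm/hr.


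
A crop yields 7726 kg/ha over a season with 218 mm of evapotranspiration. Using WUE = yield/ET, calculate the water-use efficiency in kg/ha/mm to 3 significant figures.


WUE = 7726 / 218 = 35.4 kg/ha/mm
Therefore the water-use efficiency = 35.4 kg/ha/mm.


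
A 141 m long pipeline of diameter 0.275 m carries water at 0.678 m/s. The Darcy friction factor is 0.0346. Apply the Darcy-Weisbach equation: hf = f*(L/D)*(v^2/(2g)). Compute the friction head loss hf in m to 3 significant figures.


hf = 0.0346 * (141/0.275) * (0.678^2 / (2*9.81))
hf = 0.416 m
Therefore the friction head loss hf = 0.416 m.


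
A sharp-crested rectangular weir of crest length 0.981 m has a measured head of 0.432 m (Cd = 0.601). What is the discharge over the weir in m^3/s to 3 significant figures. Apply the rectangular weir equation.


Approach: apply the rectangular weir equation, Q = (2/3)*Cd*L*sqrt(2g)*H^1.5.
Q = (2/3)*0.601*0.981*sqrt(2*9.81)*0.432^1.5 = 0.494 m^3/s
Therefore the discharge over the weir = 0.494 m^3/s.


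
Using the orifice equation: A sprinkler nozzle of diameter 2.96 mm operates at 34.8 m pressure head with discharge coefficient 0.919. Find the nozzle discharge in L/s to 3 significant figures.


Approach: apply the orifice equation, Q = Cd*A*sqrt(2*g*h), A = pi*(d/2)^2.
A = pi*(2.96e-3/2)^2 = 6.8813e-06 m^2
Q = 0.919 * 6.8813e-06 * sqrt(2*9.81*34.8) * 1000 = 0.165 L/s
Therefore the nozzle discharge = 0.165 L/s.


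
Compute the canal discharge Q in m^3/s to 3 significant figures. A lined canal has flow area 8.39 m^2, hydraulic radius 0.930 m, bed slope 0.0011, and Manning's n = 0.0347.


Approach: apply Manning's equation, Q = (1/n)*A*R^(2/3)*S^(1/2).
Q = (1/0.0347) * 8.39 * 0.930^(2/3) * 0.0011^(1/2) = 7.64 m^3/s
Therefore the canal discharge Q = 7.64 m^3/s.


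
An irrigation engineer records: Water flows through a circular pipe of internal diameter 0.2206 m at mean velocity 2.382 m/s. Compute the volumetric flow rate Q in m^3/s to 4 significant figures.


Approach: apply the continuity equation for pipe flow, Q = A * v with A = pi*(D/2)^2.
A = pi*(0.2206/2)^2 = 0.0382209 m^2
Q = 0.0382209 * 2.382 = 0.09104 m^3/s
Therefore the volumetric flow rate Q = 0.09104 m^3/s.


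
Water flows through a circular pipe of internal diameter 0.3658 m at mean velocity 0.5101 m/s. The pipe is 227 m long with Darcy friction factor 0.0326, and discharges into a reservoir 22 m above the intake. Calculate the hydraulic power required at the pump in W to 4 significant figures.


Approach: apply continuity + Darcy-Weisbach + hydraulic power, Q = A*v; hf = f*(L/D)*(v^2/(2g)); H = static + hf; P = rho*g*Q*H.
Step 1 — flow rate (continuity, Q = A*v):
  A = pi*(0.3658/2)^2 = 0.105094 m^2
  Q = 0.105094 * 0.5101 = 0.0536084 m^3/s
Step 2 — friction head loss (Darcy-Weisbach):
  hf = 0.0326 * (227/0.3658) * (0.5101^2 / (2*9.81))
  hf = 0.268294 m
Step 3 — total head: H = 22 + 0.268294 = 22.2683 m
Step 4 — hydraulic power (P = rho*g*Q*H):
  P = 1000 * 9.81 * 0.0536084 * 22.2683 = 11710 W
Therefore the hydraulic power required at the pump = 11710 W.


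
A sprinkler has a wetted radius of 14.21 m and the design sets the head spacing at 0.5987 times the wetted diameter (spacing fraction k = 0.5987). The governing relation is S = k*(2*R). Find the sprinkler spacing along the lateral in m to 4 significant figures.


S = 0.5987 * (2 * 14.21) = 17.02 m
Therefore the sprinkler spacing along the lateral = 17.02 m.


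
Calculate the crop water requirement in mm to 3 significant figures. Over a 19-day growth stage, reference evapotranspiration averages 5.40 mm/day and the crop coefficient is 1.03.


Approach: apply the crop water requirement relation, CWR = ET0 * Kc * days.
CWR = 5.40 * 1.03 * 19 = 106 mm
Therefore the crop water requirement = 106 mm.


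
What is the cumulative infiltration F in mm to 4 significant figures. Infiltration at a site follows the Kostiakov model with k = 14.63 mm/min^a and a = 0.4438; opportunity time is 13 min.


Approach: apply the Kostiakov infiltration equation, F = k*t^a.
F = 14.63 * 13^0.4438 = 45.67 mm
Therefore the cumulative infiltration F = 45.67 mm.


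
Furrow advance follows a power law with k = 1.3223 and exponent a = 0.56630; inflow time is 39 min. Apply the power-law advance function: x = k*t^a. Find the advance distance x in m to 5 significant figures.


x = 1.3223 * 39^0.56630 = 10.528 m
Therefore the advance distance x = 10.528 m.


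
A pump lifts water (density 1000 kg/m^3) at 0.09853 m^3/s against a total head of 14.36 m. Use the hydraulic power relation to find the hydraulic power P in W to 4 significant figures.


Approach: apply the hydraulic power relation, P = rho*g*Q*H.
P = 1000 * 9.81 * 0.09853 * 14.36 = 13880 W
Therefore the hydraulic power P = 13880 W.


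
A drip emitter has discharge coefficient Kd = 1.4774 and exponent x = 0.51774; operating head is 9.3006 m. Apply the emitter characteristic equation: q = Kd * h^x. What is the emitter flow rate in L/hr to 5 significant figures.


q = 1.4774 * 9.3006^0.51774 = 4.6874 L/hr
Therefore the emitter flow rate = 4.6874 L/hr.


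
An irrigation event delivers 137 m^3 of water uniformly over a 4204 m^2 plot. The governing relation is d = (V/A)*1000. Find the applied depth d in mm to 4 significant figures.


d = (137 / 4204) * 1000 = 32.59 mm
Therefore the applied depth d = 32.59 mm.


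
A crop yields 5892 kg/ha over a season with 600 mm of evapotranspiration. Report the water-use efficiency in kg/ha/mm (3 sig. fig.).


Approach: apply the water-use efficiency ratio, WUE = yield/ET.
WUE = 5892 / 600 = 9.82 kg/ha/mm
Therefore the water-use efficiency = 9.82 kg/ha/mm.


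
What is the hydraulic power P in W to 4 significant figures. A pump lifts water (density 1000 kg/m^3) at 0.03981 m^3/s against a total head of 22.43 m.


Approach: apply the hydraulic power relation, P = rho*g*Q*H.
P = 1000 * 9.81 * 0.03981 * 22.43 = 8760 W
Therefore the hydraulic power P = 8760 W.


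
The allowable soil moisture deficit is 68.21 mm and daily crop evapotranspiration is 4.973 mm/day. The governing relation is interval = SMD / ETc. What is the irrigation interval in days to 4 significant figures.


interval = 68.21 / 4.973 = 13.72 days
Therefore the irrigation interval = 13.72 days.


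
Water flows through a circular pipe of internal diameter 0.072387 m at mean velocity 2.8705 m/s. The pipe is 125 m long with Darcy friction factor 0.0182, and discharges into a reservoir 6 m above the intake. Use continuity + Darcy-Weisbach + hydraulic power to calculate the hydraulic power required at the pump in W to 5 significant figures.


Approach: apply continuity + Darcy-Weisbach + hydraulic power, Q = A*v; hf = f*(L/D)*(v^2/(2g)); H = static + hf; P = rho*g*Q*H.
Step 1 — flow rate (continuity, Q = A*v):
  A = pi*(0.072387/2)^2 = 0.004115390 m^2
  Q = 0.004115390 * 2.8705 = 0.01181323 m^3/s
Step 2 — friction head loss (Darcy-Weisbach):
  hf = 0.0182 * (125/0.072387) * (2.8705^2 / (2*9.81))
  hf = 13.19888 m
Step 3 — total head: H = 6 + 13.19888 = 19.19888 m
Step 4 — hydraulic power (P = rho*g*Q*H):
  P = 1000 * 9.81 * 0.01181323 * 19.19888 = 2224.9 W
Therefore the hydraulic power required at the pump = 2224.9 W.


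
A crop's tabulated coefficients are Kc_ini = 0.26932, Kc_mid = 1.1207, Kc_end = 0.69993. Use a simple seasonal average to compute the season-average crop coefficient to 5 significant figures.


Approach: apply a simple seasonal average, Kc_avg = (Kc_ini + Kc_mid + Kc_end)/3.
Kc_avg = (0.26932 + 1.1207 + 0.69993)/3 = 0.69665
Therefore the season-average crop coefficient = 0.69665.


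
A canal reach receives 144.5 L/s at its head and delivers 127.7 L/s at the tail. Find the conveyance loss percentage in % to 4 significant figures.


Approach: apply the conveyance loss ratio, loss% = ((Q_head - Q_tail)/Q_head)*100.
loss = ((144.5 - 127.7)/144.5)*100 = 11.63 %
Therefore the conveyance loss percentage = 11.63 %.


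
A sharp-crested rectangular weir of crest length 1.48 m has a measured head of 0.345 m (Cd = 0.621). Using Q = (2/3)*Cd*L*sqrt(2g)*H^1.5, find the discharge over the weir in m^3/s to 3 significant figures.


Q = (2/3)*0.621*1.48*sqrt(2*9.81)*0.345^1.5 = 0.550 m^3/s
Therefore the discharge over the weir = 0.550 m^3/s.


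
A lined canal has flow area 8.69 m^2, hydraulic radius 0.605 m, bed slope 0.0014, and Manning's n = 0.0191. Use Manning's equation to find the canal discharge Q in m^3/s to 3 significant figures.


Approach: apply Manning's equation, Q = (1/n)*A*R^(2/3)*S^(1/2).
Q = (1/0.0191) * 8.69 * 0.605^(2/3) * 0.0014^(1/2) = 12.2 m^3/s
Therefore the canal discharge Q = 12.2 m^3/s.


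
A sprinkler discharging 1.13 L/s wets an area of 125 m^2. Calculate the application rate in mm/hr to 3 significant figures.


Approach: apply the application rate relation, rate = (Q/A)*3600.
rate = (1.13 / 125) * 3600 = 32.5 mm/hr
Therefore the application rate = 32.5 mm/hr.


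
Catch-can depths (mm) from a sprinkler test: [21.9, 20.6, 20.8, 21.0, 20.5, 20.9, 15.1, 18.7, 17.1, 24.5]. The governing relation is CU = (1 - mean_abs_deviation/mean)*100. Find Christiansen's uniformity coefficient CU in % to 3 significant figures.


mean = 20.110 mm
mean |d_i - mean| = 1.8860 mm
CU = (1 - 1.8860/20.110)*100 = 90.6 %
Therefore Christiansen's uniformity coefficient CU = 90.6 %.


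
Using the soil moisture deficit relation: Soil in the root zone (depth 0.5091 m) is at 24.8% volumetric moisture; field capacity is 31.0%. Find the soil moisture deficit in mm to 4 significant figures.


Approach: apply the soil moisture deficit relation, SMD = (FC - theta)/100 * depth * 1000.
SMD = (31.0 - 24.8)/100 * 0.5091 * 1000 = 31.56 mm
Therefore the soil moisture deficit = 31.56 mm.


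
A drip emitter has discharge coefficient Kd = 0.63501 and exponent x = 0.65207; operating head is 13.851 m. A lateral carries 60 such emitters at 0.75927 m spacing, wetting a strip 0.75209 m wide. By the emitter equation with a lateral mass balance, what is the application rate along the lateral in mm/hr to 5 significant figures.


Approach: apply the emitter equation with a lateral mass balance, q = Kd*h^x; Q = n*q; rate = Q/(n*spacing*width).
Step 1 — single emitter flow (q = Kd*h^x):
  q = 0.63501 * 13.851^0.65207 = 3.524570 L/hr
Step 2 — total lateral flow: Q = 60 * 3.524570 = 211.4742 L/hr
Step 3 — wetted area: A = 60 * 0.75927 * 0.75209 = 34.26236 m^2
Step 4 — application rate: Q/A = 211.4742/34.26236 = 6.1722 mm/hr
Therefore the application rate along the lateral = 6.1722 mm/hr.


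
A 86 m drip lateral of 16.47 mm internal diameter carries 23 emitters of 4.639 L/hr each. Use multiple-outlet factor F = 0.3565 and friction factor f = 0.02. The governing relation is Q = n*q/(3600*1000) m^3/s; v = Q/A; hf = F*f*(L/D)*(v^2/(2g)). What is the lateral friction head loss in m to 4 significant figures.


Q = 23*4.639/(3600*1000) = 2.96381e-05 m^3/s
A = pi*(16.47e-3/2)^2 = 2.13048e-04 m^2, so v = Q/A = 0.139115 m/s
hf = 0.3565*0.02*(86/0.01647)*(0.139115^2/(2*9.81)) = 0.03672 m
Therefore the lateral friction head loss = 0.03672 m.


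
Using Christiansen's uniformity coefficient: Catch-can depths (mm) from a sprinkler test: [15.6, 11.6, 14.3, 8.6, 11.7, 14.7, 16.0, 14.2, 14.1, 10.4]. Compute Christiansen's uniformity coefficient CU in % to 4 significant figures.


Approach: apply Christiansen's uniformity coefficient, CU = (1 - mean_abs_deviation/mean)*100.
mean = 13.1200 mm
mean |d_i - mean| = 2.03600 mm
CU = (1 - 2.03600/13.1200)*100 = 84.48 %
Therefore Christiansen's uniformity coefficient CU = 84.48 %.


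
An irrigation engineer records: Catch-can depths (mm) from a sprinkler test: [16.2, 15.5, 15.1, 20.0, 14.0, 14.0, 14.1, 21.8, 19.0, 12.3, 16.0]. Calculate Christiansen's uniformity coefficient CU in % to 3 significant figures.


Approach: apply Christiansen's uniformity coefficient, CU = (1 - mean_abs_deviation/mean)*100.
mean = 16.182 mm
mean |d_i - mean| = 2.2314 mm
CU = (1 - 2.2314/16.182)*100 = 86.2 %
Therefore Christiansen's uniformity coefficient CU = 86.2 %.


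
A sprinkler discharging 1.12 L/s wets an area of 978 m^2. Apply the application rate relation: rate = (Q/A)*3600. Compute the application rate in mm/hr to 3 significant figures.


rate = (1.12 / 978) * 3600 = 4.12 mm/hr
Therefore the application rate = 4.12 mm/hr.


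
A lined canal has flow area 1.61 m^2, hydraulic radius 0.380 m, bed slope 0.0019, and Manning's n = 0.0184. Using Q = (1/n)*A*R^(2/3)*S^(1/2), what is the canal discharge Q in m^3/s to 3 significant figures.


Q = (1/0.0184) * 1.61 * 0.380^(2/3) * 0.0019^(1/2) = 2.00 m^3/s
Therefore the canal discharge Q = 2.00 m^3/s.


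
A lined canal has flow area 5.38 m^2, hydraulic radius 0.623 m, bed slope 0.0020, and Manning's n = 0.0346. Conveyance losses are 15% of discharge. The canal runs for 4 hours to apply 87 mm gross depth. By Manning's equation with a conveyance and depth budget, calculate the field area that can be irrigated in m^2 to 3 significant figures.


Approach: apply Manning's equation with a conveyance and depth budget, Q = (1/n)*A*R^(2/3)*S^(1/2); Q_field = Q*(1-loss); Area = Q_field*t/(d/1000).
Step 1 — canal discharge (Manning's equation):
  Q = (1/0.0346) * 5.38 * 0.623^(2/3) * 0.0020^(1/2) = 5.0724 m^3/s
Step 2 — delivered flow: Q_field = 5.0724*(1 - 15/100) = 4.3115 m^3/s
Step 3 — volume delivered: V = 4.3115 * 4*3600 = 62086 m^3
Step 4 — area served: A = V / (depth/1000) = 62086 / 0.087 = 714000 m^2
Therefore the field area that can be irrigated = 714000 m^2.


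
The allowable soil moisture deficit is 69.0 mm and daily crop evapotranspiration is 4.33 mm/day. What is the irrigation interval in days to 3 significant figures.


Approach: apply the irrigation interval relation, interval = SMD / ETc.
interval = 69.0 / 4.33 = 15.9 days
Therefore the irrigation interval = 15.9 days.


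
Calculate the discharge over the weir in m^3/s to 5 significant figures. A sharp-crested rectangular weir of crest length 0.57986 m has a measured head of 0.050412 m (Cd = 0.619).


Approach: apply the rectangular weir equation, Q = (2/3)*Cd*L*sqrt(2g)*H^1.5.
Q = (2/3)*0.619*0.57986*sqrt(2*9.81)*0.050412^1.5 = 0.011997 m^3/s
Therefore the discharge over the weir = 0.011997 m^3/s.


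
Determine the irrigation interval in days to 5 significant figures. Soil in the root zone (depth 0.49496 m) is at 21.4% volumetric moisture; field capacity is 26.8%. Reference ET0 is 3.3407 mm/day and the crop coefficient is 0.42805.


Approach: apply soil-water budget scheduling, SMD = (FC-theta)/100*depth*1000; ETc = ET0*Kc; interval = SMD/ETc.
Step 1 — soil moisture deficit:
  SMD = (26.8 - 21.4)/100 * 0.49496 * 1000 = 26.72784 mm
Step 2 — daily crop ET (ETc = ET0*Kc):
  ETc = 3.3407 * 0.42805 = 1.429987 mm/day
Step 3 — irrigation interval (SMD/ETc):
  interval = 26.72784 / 1.429987 = 18.691 days
Therefore the irrigation interval = 18.691 days.
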